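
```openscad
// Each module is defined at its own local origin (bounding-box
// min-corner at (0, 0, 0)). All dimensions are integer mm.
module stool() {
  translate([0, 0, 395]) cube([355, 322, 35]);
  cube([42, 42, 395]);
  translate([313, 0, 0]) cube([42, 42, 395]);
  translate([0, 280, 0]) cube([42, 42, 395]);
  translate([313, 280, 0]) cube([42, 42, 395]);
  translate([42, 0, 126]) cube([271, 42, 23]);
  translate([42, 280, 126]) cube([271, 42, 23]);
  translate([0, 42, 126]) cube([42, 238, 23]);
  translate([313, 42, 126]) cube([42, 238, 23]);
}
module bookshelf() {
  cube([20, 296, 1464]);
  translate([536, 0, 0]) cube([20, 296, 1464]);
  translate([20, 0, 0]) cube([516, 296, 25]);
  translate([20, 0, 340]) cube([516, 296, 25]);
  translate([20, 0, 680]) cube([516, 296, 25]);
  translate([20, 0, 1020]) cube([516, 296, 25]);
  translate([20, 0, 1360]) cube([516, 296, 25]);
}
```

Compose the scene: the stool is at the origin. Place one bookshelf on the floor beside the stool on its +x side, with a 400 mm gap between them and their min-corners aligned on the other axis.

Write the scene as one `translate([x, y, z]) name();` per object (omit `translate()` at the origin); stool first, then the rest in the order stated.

stool();
translate([755, 0, 0]) bookshelf();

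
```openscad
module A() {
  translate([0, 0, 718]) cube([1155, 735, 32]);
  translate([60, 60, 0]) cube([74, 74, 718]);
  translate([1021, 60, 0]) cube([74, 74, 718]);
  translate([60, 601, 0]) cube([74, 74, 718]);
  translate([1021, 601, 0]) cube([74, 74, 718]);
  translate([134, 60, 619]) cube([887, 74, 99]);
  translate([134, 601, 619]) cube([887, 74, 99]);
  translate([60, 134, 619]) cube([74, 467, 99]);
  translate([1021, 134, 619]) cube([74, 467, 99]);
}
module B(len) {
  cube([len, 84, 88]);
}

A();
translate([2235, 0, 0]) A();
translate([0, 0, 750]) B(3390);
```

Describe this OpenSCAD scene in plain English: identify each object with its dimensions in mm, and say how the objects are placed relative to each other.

A is a rectangular dining table. The top is 1155×735×32 mm with its upper surface at z = 750 mm. It stands on four 74×74 mm square legs, each inset 60 mm from the nearest pair of top edges, running from the floor to the underside of the top. Four apron rails, 74 mm thick and 99 mm tall, run between adjacent legs with their top edges flush with the underside of the top and their outer faces flush with the legs' outer faces.

B is a rectangular beam 3390 mm long (x), 84 mm deep (y), 88 mm thick (z).

The beam spans the tops of two tables placed 1080 mm apart, resting at z = 750 mm.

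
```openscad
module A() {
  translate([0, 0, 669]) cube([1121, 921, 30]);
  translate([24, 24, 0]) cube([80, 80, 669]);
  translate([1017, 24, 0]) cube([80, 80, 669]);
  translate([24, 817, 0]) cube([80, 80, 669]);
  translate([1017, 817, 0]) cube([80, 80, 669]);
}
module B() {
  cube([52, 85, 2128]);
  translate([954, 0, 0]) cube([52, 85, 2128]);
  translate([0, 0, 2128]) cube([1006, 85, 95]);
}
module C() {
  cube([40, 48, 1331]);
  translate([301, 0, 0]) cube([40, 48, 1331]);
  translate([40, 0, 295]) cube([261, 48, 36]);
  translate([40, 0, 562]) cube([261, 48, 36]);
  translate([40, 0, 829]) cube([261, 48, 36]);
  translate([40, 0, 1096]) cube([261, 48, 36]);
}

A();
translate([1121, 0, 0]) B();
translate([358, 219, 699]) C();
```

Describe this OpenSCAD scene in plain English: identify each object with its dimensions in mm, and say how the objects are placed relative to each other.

A is a table with a 1121×921 mm rectangular top, 30 mm thick, top surface at z = 699 mm, supported by four 80×80 mm square legs, each inset 24 mm from the nearest pair of top edges, running from the floor.

B is a door frame. The clear opening is 902 mm wide and 2128 mm high. Two 52 mm wide jambs, 85 mm deep, stand either side of the opening from the floor to the top of the opening. A 95 mm thick head sits across the top of both jambs, spanning the full outside width of the frame.

C is a straight ladder. Two 40×48 mm vertical rails, 1331 mm tall, stand 341 mm apart (outside-to-outside) with their front faces coplanar on the −y side. 4 rungs, each 48 mm deep and 36 mm tall, span between the inner faces of the rails, front faces flush with the rails. The lowest rung's underside is at z = 295 mm and rungs are spaced 267 mm apart (underside to underside).

The door frame is against the table's +x side, with their −y faces flush. The ladder is on top of the table.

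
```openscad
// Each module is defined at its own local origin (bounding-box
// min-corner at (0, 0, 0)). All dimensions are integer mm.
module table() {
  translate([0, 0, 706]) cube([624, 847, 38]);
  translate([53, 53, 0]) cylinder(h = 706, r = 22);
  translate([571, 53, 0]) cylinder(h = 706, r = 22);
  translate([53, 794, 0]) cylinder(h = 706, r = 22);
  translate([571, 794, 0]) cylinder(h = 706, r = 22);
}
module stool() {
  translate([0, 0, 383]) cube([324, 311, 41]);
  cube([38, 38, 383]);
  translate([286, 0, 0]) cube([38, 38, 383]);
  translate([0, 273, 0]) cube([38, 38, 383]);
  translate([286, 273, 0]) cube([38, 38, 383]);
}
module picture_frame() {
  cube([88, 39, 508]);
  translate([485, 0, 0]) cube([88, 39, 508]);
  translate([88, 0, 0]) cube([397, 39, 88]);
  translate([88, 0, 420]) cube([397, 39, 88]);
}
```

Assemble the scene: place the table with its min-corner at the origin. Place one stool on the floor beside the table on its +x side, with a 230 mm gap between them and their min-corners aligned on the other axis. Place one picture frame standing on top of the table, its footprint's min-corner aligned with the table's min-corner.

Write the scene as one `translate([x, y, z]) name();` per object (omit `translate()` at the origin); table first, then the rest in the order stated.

table();
translate([854, 0, 0]) stool();
translate([0, 0, 744]) picture_frame();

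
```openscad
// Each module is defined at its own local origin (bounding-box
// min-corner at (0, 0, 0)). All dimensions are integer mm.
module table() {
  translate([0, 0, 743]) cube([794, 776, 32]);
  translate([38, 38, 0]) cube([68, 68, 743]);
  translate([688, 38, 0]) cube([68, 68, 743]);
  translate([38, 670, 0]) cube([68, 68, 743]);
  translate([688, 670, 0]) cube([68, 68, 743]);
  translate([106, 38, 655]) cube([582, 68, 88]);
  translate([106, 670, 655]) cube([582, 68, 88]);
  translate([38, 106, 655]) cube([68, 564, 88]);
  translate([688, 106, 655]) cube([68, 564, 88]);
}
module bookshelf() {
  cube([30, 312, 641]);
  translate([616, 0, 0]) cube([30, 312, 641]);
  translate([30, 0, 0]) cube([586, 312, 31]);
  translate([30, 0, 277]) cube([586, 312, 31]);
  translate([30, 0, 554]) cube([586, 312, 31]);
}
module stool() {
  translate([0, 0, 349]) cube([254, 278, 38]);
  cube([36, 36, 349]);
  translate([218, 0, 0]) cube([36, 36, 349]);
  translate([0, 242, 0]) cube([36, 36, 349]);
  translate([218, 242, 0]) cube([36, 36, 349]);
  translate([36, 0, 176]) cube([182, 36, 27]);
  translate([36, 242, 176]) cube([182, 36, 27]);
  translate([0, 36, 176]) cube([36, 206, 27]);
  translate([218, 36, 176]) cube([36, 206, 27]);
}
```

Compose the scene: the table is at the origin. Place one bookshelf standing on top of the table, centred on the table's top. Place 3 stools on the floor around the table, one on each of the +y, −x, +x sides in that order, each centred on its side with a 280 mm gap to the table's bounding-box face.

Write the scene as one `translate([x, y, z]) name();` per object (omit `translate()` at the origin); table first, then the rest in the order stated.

table();
translate([74, 232, 775]) bookshelf();
translate([270, 1056, 0]) stool();
translate([-534, 249, 0]) stool();
translate([1074, 249, 0]) stool();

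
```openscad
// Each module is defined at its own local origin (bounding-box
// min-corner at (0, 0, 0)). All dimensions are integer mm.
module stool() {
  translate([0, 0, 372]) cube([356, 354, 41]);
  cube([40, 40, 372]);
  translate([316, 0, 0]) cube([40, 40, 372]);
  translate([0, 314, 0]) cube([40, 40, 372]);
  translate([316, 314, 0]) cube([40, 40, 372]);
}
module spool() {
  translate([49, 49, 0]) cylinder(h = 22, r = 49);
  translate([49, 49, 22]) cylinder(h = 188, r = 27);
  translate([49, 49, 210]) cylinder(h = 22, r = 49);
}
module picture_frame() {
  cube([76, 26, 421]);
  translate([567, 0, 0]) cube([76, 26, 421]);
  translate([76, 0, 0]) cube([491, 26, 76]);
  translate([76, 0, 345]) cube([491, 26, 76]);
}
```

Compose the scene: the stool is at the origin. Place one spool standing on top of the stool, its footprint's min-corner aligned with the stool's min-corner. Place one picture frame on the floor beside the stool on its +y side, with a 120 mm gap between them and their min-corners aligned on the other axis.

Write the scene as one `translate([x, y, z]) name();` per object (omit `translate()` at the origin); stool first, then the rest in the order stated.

stool();
translate([0, 0, 413]) spool();
translate([0, 474, 0]) picture_frame();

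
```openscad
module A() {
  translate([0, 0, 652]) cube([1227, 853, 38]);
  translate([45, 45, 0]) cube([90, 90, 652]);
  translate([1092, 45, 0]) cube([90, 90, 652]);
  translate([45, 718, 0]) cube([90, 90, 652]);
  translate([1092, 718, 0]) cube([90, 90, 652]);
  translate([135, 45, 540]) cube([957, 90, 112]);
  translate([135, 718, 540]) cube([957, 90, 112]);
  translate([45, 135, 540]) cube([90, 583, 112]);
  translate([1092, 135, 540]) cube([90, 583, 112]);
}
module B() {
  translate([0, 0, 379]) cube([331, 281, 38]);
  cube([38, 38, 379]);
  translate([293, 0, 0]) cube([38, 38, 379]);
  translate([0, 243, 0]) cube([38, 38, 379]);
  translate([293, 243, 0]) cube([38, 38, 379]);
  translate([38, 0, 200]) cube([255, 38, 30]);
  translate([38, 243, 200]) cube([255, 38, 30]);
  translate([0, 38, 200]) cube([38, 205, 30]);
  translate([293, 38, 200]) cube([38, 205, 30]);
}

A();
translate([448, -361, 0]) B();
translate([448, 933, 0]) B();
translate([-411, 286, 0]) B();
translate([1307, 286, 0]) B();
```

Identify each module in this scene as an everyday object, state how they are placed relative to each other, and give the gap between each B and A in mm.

A is a table. B is a stool. Four stools sit around the table at the −y, +y, −x, +x sides. The gap between each stool and the table is 80 mm.

Each stool's nearest face is 80 mm from the table's bounding box.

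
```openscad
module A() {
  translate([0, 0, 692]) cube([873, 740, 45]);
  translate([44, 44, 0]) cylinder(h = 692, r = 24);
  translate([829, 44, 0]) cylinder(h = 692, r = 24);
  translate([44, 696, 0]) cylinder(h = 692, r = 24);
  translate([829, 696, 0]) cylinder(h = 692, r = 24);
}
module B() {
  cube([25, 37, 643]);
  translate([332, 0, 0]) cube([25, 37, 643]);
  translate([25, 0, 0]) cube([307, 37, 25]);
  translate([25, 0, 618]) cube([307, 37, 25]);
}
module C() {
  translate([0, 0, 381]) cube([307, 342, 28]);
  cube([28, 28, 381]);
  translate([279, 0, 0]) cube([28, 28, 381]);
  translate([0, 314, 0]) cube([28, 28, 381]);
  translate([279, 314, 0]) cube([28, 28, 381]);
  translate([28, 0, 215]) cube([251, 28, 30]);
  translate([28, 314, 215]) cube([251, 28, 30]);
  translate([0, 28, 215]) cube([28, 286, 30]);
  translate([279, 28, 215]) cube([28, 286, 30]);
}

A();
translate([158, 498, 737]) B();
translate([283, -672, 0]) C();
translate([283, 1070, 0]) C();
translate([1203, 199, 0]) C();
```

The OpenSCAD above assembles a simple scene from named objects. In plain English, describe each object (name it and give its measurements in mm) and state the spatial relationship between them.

A is a table: top 873 mm (x) × 740 mm (y), 45 mm thick, upper face at z = 737 mm, on four round legs of 48 mm diameter, each leg's bounding box inset 20 mm from the nearest pair of top edges, running from z = 0 to the bottom of the top.

B is a picture frame with a 307×593 mm rectangular opening (x by z) and a uniform 25 mm border on every side. Frame depth is 37 mm along y. It is built from two vertical stiles running the full outside height and two horizontal rails spanning the gap between the stiles.

C is a four-legged stool. The seat is 307×342 mm, 28 mm thick, top at z = 409 mm. It stands on four square legs, each 28×28 mm in cross-section, from z = 0 to the seat underside, each flush with a corner of the seat. Four stretchers, 28 mm wide and 30 mm tall, connect adjacent legs with their undersides at z = 215 mm, each running between the inner faces of the legs it joins and aligned with the legs' outer faces on the other axis.

The picture frame is on top of the table. Three stools sit around the table at the −y, +y, +x sides.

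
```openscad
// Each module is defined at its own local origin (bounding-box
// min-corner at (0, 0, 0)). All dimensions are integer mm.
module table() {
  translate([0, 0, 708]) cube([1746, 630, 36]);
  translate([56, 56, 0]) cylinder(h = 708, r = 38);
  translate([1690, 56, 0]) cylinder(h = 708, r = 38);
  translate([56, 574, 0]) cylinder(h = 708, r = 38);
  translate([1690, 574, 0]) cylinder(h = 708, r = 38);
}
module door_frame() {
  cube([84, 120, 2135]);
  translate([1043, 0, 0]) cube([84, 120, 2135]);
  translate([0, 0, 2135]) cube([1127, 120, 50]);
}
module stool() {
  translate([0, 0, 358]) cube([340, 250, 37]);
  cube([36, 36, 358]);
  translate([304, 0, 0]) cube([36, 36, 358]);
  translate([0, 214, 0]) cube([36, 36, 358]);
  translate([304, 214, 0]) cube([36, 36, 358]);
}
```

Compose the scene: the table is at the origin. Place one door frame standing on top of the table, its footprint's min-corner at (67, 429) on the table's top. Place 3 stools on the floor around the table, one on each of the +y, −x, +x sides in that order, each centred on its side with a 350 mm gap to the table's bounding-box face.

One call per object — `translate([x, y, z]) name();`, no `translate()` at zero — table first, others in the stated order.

table();
translate([67, 429, 744]) door_frame();
translate([703, 980, 0]) stool();
translate([-690, 190, 0]) stool();
translate([2096, 190, 0]) stool();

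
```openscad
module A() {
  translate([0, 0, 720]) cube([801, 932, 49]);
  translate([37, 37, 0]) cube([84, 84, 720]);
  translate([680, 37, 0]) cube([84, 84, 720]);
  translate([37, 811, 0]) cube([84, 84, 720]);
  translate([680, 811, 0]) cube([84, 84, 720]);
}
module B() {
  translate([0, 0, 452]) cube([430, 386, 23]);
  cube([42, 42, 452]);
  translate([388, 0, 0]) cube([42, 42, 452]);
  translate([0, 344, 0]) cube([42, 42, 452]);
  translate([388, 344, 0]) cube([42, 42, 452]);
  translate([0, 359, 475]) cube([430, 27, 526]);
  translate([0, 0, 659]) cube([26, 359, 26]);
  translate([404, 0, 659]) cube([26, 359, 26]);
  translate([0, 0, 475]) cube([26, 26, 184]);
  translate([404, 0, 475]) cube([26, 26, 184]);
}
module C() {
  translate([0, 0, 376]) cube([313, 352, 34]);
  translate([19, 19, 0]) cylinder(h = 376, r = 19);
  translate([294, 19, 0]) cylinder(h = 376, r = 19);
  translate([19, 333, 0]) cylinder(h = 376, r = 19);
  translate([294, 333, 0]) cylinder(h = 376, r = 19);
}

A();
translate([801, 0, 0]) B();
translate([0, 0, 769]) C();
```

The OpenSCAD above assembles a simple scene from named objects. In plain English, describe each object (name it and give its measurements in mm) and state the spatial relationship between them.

A is a rectangular dining table. The top is 801×932×49 mm with its upper surface at z = 769 mm. It stands on four 84×84 mm square legs, each inset 37 mm from the nearest pair of top edges, running from the floor to the underside of the top.

B is a chair: 430×386 mm seat, 23 mm thick, top at z = 475 mm, on four 42 mm square corner legs flush with the seat edges. A 27 mm thick backrest slab spans the full seat width, extending 526 mm above the seat top, its back face flush with the seat's +y edge. Two armrests of 26×26 mm section run along each side from the seat's front edge to the front of the backrest, top faces 210 mm above the seat top and outer faces flush with the seat's x-edges; a 26×26 mm post under the front of each armrest stands on the seat at the front corner.

C is a four-legged stool. The seat is a 313×352×34 mm slab whose top surface is at z = 410 mm; four round legs, each 38 mm in diameter, run from the floor (z = 0) to the underside of the seat, each leg's axis is inset half a diameter from the nearest pair of seat edges (so the leg's bounding box is flush with the corner).

The chair is against the table's +x side, with their −y faces flush. The stool is on top of the table.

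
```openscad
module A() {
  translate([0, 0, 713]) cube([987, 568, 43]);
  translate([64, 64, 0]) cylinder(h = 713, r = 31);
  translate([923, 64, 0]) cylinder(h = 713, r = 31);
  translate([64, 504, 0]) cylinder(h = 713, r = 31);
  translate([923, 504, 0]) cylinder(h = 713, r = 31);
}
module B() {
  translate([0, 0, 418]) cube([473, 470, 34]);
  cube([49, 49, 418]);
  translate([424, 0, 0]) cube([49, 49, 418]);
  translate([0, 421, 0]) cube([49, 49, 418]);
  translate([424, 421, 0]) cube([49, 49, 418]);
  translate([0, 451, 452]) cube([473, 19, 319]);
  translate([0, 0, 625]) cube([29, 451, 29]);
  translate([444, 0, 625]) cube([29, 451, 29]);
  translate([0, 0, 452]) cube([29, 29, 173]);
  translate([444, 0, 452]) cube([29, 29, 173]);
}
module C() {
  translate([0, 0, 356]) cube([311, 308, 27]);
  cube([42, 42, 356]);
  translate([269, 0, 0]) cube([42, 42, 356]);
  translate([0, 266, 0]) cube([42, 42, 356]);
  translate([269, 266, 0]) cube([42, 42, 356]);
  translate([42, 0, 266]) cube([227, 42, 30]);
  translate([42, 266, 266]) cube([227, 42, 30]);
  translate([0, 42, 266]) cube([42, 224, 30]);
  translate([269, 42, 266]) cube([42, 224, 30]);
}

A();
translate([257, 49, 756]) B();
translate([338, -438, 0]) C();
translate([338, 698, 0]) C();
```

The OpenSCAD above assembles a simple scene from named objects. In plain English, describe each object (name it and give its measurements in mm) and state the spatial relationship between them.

A is a table with a 987×568 mm rectangular top, 43 mm thick, top surface at z = 756 mm, supported by four round legs of 62 mm diameter, each leg's bounding box inset 33 mm from the nearest pair of top edges, running from the floor.

B is a chair. The seat is a 473×470×34 mm slab with its top at z = 452 mm, on four 49×49 mm corner legs (flush with the seat edges, standing on z = 0). A flat backrest 19 mm thick, 319 mm tall, spans the full seat width and rises from the seat top along its +y edge, rear face flush with the rear of the seat. Two armrests of 29×29 mm section run along each side from the seat's front edge to the front of the backrest, top faces 202 mm above the seat top and outer faces flush with the seat's x-edges; a 29×29 mm post under the front of each armrest stands on the seat at the front corner.

C is a four-legged stool. The seat is 311×308 mm, 27 mm thick, top at z = 383 mm. It stands on four square legs, each 42×42 mm in cross-section, from z = 0 to the seat underside, each flush with a corner of the seat. Four stretchers, 42 mm wide and 30 mm tall, connect adjacent legs with their undersides at z = 266 mm, each running between the inner faces of the legs it joins and aligned with the legs' outer faces on the other axis.

The chair is on top of the table, centred. Two stools sit around the table at the −y, +y sides.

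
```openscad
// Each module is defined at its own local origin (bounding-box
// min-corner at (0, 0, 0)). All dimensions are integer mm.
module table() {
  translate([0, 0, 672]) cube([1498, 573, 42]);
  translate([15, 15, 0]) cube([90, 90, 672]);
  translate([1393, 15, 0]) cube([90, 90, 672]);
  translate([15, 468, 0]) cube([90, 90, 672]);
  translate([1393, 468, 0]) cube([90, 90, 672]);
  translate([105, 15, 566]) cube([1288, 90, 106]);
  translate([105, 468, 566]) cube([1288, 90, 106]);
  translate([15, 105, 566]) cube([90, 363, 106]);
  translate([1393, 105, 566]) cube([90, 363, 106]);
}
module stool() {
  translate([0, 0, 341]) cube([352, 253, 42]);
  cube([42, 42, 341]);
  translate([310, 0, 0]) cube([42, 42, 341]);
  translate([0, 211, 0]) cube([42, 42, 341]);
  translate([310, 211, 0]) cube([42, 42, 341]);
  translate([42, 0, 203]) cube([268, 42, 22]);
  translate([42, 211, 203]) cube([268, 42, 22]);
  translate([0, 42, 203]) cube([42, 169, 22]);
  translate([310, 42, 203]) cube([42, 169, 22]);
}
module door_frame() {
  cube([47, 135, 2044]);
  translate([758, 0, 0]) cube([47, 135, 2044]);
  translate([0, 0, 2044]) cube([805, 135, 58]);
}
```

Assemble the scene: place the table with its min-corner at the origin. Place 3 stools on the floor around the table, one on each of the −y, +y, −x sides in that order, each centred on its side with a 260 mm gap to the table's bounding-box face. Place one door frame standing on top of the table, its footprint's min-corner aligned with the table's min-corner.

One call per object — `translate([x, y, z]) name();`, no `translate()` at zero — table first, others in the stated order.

table();
translate([573, -513, 0]) stool();
translate([573, 833, 0]) stool();
translate([-612, 160, 0]) stool();
translate([0, 0, 714]) door_frame();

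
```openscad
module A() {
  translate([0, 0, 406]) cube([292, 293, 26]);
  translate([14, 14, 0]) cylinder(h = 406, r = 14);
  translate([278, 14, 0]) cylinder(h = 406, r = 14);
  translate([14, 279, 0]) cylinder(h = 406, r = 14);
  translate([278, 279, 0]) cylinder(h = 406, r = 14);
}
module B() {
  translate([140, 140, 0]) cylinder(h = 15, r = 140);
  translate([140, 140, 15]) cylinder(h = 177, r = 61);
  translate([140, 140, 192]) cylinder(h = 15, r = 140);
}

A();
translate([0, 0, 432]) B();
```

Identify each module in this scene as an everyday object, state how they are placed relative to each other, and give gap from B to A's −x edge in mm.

The spool's min-x is at 0; the stool's min-x is 0; gap = 0 mm.

A is a stool. B is a spool. The spool is on top of the stool. The gap from the spool to the stool's −x edge is 0 mm.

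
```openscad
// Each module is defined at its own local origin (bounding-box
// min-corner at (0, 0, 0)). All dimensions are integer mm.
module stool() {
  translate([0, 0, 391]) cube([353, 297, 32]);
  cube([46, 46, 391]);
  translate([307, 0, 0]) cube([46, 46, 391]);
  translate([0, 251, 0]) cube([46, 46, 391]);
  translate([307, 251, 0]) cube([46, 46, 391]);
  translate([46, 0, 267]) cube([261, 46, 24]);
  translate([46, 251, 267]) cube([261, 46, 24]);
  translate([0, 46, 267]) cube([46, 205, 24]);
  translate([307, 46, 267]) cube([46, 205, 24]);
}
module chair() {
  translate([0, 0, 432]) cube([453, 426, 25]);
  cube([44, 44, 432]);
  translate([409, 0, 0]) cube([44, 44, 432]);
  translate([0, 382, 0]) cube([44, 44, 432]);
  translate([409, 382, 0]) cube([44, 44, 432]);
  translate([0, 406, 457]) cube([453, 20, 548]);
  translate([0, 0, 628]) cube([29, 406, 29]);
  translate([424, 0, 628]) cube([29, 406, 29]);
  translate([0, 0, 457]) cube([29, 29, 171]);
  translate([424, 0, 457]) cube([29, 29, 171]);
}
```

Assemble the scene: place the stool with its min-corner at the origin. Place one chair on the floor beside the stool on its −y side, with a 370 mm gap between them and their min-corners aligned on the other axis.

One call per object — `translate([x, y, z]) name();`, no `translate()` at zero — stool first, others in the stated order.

stool();
translate([0, -796, 0]) chair();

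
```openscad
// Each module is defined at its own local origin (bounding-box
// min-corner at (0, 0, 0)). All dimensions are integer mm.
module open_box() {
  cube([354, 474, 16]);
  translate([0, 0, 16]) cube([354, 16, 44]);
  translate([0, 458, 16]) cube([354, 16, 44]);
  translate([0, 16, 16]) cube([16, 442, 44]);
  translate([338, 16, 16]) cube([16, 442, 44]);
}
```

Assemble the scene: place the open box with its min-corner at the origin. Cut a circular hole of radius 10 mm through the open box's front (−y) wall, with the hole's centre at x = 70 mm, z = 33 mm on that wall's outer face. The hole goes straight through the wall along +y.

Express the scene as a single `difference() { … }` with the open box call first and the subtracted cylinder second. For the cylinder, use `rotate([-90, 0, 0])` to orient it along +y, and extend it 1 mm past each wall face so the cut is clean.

difference() {
  open_box();
  translate([70, -1, 33]) rotate([-90, 0, 0]) cylinder(h = 18, r = 10);
}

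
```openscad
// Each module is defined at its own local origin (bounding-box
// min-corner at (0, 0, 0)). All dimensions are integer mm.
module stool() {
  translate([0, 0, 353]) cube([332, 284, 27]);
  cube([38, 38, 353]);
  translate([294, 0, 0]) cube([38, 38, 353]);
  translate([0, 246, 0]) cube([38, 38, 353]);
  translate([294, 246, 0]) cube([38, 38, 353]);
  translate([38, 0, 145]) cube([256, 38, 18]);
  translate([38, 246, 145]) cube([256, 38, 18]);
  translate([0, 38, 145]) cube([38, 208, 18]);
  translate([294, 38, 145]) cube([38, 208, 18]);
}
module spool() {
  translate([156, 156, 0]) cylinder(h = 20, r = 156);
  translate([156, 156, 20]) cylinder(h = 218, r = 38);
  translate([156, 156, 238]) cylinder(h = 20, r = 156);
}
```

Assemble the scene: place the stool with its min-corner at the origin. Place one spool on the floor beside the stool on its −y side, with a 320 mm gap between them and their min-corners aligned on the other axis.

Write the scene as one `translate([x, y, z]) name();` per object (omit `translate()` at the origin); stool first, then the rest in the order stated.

stool();
translate([0, -632, 0]) spool();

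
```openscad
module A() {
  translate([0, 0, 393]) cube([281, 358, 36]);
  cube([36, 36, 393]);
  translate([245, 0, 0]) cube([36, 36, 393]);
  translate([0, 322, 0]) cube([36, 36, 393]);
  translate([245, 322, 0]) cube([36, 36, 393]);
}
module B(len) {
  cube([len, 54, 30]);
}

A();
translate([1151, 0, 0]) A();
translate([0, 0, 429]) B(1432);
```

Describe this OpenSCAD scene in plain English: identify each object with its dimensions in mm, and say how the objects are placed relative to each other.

A is a simple wooden stool: a rectangular seat 281 mm (x) by 358 mm (y), 36 mm thick, top face at z = 429 mm, on four square legs, each 36×36 mm in cross-section. The legs rest on z = 0, each flush with a corner of the seat.

B is a rectangular beam 1432 mm long (x), 54 mm deep (y), 30 mm thick (z).

The beam spans the tops of two stools placed 870 mm apart, resting at z = 429 mm.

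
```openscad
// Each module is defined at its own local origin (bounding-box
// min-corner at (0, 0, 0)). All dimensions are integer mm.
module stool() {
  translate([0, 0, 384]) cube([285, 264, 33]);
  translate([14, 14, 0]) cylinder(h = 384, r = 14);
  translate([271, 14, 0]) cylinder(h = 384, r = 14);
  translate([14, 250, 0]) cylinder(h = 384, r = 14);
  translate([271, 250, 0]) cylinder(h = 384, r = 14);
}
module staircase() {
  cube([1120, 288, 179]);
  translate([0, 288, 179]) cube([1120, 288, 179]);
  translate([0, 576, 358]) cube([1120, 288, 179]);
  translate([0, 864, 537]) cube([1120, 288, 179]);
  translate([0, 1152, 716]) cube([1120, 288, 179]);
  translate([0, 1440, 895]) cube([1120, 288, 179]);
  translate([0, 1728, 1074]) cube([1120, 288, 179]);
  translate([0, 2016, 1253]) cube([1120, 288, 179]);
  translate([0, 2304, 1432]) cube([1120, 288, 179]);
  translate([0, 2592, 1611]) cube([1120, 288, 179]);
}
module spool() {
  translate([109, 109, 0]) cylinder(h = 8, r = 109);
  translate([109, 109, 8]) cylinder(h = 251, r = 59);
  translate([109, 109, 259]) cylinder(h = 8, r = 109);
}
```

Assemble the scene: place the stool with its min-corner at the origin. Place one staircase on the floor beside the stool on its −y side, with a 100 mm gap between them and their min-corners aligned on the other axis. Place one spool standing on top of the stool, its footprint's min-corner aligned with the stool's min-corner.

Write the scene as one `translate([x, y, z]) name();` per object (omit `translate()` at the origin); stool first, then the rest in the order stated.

stool();
translate([0, -2980, 0]) staircase();
translate([0, 0, 417]) spool();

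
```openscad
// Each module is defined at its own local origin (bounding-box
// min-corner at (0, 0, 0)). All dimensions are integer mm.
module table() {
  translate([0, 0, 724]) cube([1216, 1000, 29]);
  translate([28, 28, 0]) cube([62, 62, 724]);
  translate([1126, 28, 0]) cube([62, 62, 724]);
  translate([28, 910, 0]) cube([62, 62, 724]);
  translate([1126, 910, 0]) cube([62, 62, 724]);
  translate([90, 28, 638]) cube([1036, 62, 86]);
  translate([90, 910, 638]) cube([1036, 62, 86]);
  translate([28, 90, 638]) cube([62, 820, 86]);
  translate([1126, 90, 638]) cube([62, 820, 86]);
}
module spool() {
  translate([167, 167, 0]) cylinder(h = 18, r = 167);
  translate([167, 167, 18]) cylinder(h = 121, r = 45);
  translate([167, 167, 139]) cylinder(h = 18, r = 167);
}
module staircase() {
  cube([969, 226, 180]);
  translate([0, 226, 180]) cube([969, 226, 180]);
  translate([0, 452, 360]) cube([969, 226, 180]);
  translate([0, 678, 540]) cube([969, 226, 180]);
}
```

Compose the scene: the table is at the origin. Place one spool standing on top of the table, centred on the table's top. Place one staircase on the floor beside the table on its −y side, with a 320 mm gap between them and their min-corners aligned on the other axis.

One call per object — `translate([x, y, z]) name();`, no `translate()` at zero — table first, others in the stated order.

table();
translate([441, 333, 753]) spool();
translate([0, -1224, 0]) staircase();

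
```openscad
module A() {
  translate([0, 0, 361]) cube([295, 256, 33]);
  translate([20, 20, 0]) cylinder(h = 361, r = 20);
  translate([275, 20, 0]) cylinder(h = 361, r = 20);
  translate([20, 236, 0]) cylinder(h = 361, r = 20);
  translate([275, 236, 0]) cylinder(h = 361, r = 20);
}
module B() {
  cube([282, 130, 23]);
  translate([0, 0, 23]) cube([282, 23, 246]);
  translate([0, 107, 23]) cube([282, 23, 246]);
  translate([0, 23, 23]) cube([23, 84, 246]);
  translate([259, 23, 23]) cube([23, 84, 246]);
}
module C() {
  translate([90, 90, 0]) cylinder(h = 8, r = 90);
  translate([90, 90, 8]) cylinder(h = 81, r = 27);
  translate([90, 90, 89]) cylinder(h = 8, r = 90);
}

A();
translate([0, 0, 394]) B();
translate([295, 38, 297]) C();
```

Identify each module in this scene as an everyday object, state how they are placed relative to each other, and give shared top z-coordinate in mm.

Both tops at z = 394 mm.

A is a stool. B is an open box. C is a spool. The open box is on top of the stool. The spool is beside the stool with their tops flush at z = 394. The shared top z-coordinate is 394 mm.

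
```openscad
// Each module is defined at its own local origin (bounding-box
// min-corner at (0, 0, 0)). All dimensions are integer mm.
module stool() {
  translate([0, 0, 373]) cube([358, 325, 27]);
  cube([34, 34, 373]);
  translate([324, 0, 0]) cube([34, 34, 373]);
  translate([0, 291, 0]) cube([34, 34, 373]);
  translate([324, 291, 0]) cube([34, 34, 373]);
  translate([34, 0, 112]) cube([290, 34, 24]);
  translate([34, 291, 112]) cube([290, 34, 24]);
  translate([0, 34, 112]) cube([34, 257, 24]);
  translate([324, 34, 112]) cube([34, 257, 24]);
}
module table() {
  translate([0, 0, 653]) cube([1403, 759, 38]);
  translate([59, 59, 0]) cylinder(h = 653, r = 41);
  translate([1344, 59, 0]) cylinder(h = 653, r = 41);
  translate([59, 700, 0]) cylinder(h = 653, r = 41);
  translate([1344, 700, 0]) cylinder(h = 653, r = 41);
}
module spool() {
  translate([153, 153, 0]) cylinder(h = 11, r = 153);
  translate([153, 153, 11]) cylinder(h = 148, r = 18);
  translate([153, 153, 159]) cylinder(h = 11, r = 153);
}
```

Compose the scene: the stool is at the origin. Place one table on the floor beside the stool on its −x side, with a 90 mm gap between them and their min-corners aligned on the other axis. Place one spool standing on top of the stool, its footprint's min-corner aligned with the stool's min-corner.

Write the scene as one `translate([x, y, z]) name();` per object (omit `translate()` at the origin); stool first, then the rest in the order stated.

stool();
translate([-1493, 0, 0]) table();
translate([0, 0, 400]) spool();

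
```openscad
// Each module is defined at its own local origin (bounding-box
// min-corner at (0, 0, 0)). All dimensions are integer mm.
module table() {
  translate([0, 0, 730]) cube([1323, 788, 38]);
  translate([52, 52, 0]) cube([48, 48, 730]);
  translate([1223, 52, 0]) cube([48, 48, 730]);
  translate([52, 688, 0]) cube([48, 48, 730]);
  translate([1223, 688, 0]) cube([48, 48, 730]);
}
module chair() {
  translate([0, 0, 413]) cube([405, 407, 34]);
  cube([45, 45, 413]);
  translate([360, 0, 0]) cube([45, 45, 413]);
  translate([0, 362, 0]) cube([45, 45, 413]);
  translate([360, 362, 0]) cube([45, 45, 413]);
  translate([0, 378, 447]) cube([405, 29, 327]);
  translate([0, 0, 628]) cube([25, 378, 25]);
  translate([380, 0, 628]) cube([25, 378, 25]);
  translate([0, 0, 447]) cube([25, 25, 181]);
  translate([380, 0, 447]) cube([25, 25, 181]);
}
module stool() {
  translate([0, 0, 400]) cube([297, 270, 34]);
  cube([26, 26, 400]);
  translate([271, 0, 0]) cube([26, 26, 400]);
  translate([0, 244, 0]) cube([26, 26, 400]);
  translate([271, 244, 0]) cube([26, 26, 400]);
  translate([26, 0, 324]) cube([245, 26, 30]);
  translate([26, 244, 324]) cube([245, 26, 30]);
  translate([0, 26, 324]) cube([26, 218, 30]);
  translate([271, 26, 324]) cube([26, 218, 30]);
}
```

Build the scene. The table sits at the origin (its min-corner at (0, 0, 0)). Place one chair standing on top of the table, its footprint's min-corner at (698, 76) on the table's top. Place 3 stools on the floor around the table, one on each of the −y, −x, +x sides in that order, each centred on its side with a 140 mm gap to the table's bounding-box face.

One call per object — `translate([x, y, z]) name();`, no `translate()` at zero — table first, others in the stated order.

table();
translate([698, 76, 768]) chair();
translate([513, -410, 0]) stool();
translate([-437, 259, 0]) stool();
translate([1463, 259, 0]) stool();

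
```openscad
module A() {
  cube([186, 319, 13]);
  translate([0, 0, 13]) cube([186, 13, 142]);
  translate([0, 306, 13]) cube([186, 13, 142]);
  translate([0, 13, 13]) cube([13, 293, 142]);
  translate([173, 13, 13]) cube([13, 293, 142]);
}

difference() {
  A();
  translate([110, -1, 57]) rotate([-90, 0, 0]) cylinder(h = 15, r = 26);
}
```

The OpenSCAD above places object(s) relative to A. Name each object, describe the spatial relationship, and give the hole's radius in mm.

The subtracted cylinder has r = 26 mm.

A is an open box. The open box has a circular hole through its front wall. The hole's radius is 26 mm.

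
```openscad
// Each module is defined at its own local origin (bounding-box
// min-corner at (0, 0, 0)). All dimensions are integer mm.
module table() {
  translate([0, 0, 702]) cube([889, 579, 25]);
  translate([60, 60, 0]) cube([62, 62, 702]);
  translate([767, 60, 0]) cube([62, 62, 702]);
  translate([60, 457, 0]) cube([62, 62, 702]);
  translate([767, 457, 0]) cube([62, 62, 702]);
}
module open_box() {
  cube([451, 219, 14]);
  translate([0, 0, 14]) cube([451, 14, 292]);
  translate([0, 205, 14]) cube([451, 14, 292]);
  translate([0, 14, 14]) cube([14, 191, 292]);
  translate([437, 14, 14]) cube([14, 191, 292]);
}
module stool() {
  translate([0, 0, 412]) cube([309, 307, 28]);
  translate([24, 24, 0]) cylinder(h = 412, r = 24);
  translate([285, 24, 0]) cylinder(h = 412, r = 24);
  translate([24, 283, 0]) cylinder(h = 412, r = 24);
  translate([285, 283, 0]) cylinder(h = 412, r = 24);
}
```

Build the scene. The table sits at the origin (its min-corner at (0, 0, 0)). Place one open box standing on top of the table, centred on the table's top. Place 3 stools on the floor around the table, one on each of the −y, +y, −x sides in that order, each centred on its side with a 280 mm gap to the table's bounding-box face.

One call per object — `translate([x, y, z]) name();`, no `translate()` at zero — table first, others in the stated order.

table();
translate([219, 180, 727]) open_box();
translate([290, -587, 0]) stool();
translate([290, 859, 0]) stool();
translate([-589, 136, 0]) stool();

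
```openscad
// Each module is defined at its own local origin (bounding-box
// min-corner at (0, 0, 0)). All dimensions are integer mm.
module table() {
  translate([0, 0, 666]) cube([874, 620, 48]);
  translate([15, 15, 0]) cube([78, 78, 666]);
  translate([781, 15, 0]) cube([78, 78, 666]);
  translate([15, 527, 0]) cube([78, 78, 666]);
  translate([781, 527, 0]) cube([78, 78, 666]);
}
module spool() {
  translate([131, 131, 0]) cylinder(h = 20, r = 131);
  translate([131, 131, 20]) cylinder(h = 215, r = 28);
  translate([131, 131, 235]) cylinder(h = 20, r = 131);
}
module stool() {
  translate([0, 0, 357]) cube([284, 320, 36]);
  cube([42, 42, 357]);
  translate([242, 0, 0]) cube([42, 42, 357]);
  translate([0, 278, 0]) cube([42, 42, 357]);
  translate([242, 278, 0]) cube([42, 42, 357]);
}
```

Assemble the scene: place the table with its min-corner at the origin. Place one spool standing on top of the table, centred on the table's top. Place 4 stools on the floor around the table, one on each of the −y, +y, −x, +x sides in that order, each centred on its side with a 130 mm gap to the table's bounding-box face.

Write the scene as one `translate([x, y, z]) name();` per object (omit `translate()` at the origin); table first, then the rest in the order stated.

table();
translate([306, 179, 714]) spool();
translate([295, -450, 0]) stool();
translate([295, 750, 0]) stool();
translate([-414, 150, 0]) stool();
translate([1004, 150, 0]) stool();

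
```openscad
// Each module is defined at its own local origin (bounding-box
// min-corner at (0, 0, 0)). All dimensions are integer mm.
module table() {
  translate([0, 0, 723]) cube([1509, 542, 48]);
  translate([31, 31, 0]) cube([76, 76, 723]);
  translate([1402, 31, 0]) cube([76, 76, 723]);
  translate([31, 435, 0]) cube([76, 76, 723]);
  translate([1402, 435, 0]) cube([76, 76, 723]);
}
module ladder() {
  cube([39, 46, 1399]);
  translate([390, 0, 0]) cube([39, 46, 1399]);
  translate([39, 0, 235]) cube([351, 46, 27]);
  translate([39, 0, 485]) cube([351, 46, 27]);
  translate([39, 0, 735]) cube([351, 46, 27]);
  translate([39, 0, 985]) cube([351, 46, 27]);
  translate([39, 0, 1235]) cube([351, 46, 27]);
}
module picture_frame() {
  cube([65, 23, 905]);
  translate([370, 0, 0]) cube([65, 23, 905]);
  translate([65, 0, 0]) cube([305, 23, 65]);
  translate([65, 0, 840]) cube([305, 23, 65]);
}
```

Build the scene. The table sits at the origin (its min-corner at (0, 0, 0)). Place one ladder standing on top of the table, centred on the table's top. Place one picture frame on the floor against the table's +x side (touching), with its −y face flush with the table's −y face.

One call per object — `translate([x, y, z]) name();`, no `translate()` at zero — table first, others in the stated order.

table();
translate([540, 248, 771]) ladder();
translate([1509, 0, 0]) picture_frame();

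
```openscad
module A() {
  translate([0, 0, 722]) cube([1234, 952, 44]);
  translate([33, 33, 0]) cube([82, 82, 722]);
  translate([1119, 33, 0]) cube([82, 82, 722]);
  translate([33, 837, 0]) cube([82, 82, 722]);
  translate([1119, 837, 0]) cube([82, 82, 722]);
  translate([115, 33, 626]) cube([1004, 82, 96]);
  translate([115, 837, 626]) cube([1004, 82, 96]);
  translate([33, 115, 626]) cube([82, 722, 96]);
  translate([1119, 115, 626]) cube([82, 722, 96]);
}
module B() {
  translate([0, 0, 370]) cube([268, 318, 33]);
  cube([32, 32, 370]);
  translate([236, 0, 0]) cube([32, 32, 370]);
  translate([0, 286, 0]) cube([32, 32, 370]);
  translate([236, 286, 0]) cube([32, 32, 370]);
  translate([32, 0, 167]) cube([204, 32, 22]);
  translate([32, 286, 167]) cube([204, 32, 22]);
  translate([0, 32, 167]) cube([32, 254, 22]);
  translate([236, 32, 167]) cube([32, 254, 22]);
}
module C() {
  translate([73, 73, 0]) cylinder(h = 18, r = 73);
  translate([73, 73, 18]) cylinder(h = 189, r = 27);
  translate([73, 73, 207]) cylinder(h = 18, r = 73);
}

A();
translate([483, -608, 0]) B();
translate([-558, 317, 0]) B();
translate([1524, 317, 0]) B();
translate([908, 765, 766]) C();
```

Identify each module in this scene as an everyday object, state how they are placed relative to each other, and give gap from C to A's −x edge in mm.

The spool's min-x is at 908; the table's min-x is 0; gap = 908 mm.

A is a table. B is a stool. C is a spool. Three stools sit around the table at the −y, −x, +x sides. The spool is on top of the table. The gap from the spool to the table's −x edge is 908 mm.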